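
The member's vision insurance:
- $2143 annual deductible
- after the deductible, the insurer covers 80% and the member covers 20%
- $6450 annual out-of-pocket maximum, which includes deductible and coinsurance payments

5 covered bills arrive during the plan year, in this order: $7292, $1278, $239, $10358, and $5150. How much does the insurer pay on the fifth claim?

$4247.80

Bill 1, $7292: $2143 to deductible, leaving $5149; coinsurance $5149 × 20% = $1029.80. Member owes $3172.80 (running OOP $3172.80). Plan pays $7292 − $3172.80 = $4119.20.
Bill 2, $1278: 20% coinsurance on $1278 = $255.60. Member pays $255.60; OOP now $3428.40. Insurer: $1278 − $255.60 = $1022.40.
Bill 3, $239: deductible already satisfied, so member's share is 20% × $239 = $47.80. Member pays $47.80; OOP now $3476.20. Plan pays $239 − $47.80 = $191.20.
Bill 4, $10358: 20% coinsurance on $10358 = $2071.60. Member pays $2071.60; OOP now $5547.80. Insurer: $10358 − $2071.60 = $8286.40.
Bill 5, $5150: 20% coinsurance on $5150 = $1030. That would push OOP to $6577.80, over the $6450 cap, so member pays $6450 − $5547.80 = $902.20. Plan pays $5150 − $902.20 = $4247.80.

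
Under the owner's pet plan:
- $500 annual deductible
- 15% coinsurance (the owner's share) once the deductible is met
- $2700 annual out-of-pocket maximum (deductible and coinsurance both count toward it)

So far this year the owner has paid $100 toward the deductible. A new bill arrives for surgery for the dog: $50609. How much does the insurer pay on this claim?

$48009

Deductible still to meet: $500 − $100 = $400.
The remaining $50209 (= $50609 − $400) moves to coinsurance.
15% of $50209 = $7531.35 falls to the owner.
That puts the owner's cost at $400 + $7531.35 = $7931.35 before any cap.
That would bring total out-of-pocket to $8031.35, past the $2700 cap. The owner is capped at $2700 − $100 = $2600 on this claim.
Insurer pays the balance: $50609 − $2600 = $48009.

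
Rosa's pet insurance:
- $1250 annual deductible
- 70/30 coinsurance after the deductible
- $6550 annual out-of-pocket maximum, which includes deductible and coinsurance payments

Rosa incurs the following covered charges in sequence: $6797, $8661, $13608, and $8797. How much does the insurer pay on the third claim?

Claim 1 — $6797: deductible takes $1250, $5547 remains; owner's 30% is $1664.10. Owner owes $2914.10 (running OOP $2914.10). Insurer: $6797 − $2914.10 = $3882.90.
Claim 2 — $8661: deductible met; 30% of $8661 = $2598.30. Cost to owner: $2598.30. OOP to date $5512.40. Insurer: $8661 − $2598.30 = $6062.70.
Claim 3 — $13608: 30% coinsurance on $13608 = $4082.40. That would push OOP to $9594.80, over the $6550 cap, so owner pays $6550 − $5512.40 = $1037.60. Plan pays $13608 − $1037.60 = $12570.40.

$12570.40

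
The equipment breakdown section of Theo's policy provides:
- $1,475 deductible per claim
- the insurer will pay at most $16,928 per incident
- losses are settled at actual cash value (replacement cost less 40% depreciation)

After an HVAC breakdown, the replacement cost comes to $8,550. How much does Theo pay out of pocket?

$4,895

At 40% depreciation, ACV = $8,550 − $3,420 = $5,130.
Subtract the deductible: $5,130 − $1,475 = $3,655.
$3,655 ≤ $16,928, so the limit doesn't bind; insurer pays $3,655.
Business owner's share is the uncovered remainder: $8,550 − $3,655 = $4,895.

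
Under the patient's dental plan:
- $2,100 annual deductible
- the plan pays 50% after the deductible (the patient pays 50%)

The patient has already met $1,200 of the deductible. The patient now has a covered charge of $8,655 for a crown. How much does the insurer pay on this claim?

Deductible still to meet: $2,100 − $1,200 = $900.
That leaves $8,655 − $900 = $7,755 for coinsurance.
Patient's 50% share of $7,755 is $3,877.50.
So the patient owes $900 + $3,877.50 = $4,777.50.
Insurer pays the balance: $8,655 − $4,777.50 = $3,877.50.

$3,877.50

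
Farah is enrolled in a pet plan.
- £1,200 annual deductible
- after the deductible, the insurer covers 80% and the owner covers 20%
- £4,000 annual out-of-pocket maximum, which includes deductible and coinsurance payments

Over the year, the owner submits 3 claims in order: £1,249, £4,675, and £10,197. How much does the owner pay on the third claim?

£1,855.20

Claim 1 (£1,249): £1,200 to deductible, leaving £49; coinsurance £49 × 20% = £9.80. Cost to owner: £1,209.80. OOP to date £1,209.80.
Claim 2 (£4,675): 20% coinsurance on £4,675 = £935. Owner pays £935; OOP now £2,144.80.
Claim 3 (£10,197): 20% coinsurance on £10,197 = £2,039.40. OOP would hit £4,184.20 > £4,000, so the cap limits the owner to £4,000 − £2,144.80 = £1,855.20.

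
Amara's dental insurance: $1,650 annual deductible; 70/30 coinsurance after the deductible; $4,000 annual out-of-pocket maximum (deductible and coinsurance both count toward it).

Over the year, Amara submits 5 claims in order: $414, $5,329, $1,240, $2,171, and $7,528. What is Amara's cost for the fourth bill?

$651.30

Claim 1 ($414): all of it applies to the deductible. Cost to patient: $414. OOP to date $414.
Claim 2 ($5,329): $1,236 finishes the deductible; $4,093 goes to coinsurance; patient's 30% is $1,227.90. Patient owes $2,463.90 (running OOP $2,877.90).
Claim 3 ($1,240): 30% coinsurance on $1,240 = $372. Patient owes $372 (running OOP $3,249.90).
Claim 4 ($2,171): 30% coinsurance on $2,171 = $651.30. Patient owes $651.30 (running OOP $3,901.20).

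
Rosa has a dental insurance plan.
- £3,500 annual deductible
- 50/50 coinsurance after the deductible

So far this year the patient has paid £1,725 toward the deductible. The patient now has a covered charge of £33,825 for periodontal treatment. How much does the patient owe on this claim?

£17,800

£1,725 of the £3,500 deductible is already met, leaving £1,775.
After the £1,775 deductible portion, £33,825 − £1,775 = £32,050 is subject to coinsurance.
50% of £32,050 = £16,025 falls to the patient.
Patient responsibility: £1,775 + £16,025 = £17,800.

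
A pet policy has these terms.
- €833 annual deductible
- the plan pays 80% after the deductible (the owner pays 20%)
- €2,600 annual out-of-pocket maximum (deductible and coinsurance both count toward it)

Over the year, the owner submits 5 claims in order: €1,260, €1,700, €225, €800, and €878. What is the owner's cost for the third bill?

Claim 1 (€1,260): €833 finishes the deductible; €427 goes to coinsurance; 20% of €427 = €85.40. Owner owes €918.40 (running OOP €918.40).
Claim 2 (€1,700): deductible met; 20% of €1,700 = €340. Owner owes €340 (running OOP €1,258.40).
Claim 3 (€225): deductible met; 20% of €225 = €45. Owner owes €45 (running OOP €1,303.40).

€45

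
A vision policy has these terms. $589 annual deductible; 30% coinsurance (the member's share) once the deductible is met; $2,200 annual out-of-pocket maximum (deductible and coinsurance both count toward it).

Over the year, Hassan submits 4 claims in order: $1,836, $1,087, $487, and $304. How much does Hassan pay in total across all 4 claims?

$1,526.50

#1 ($1,836): $589 to deductible, leaving $1,247; 30% of $1,247 = $374.10. Member owes $963.10 (running OOP $963.10).
#2 ($1,087): deductible met; 30% of $1,087 = $326.10. Member owes $326.10 (running OOP $1,289.20).
#3 ($487): 30% coinsurance on $487 = $146.10. Member owes $146.10 (running OOP $1,435.30).
#4 ($304): deductible already satisfied, so member's share is 30% × $304 = $91.20. Member owes $91.20 (running OOP $1,526.50).
Summing the member's payments: $963.10 + $326.10 + $146.10 + $91.20 = $1,526.50.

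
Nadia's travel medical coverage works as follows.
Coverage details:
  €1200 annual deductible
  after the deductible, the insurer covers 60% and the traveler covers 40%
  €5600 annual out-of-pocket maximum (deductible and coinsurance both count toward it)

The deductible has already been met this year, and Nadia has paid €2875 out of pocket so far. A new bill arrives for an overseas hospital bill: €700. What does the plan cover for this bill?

€420

With the deductible met, the entire €700 is subject to coinsurance.
40% of €700 = €280 falls to the traveler.
Total out-of-pocket so far would be €2875 + €280 = €3155, below the €5600 cap — no reduction.
The plan picks up €700 − €280 = €420.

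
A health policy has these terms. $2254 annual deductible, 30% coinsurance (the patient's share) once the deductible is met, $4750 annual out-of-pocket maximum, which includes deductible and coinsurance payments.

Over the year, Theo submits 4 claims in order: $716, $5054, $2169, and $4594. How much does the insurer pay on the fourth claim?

#1 ($716): entire amount goes to the deductible. Patient owes $716 (running OOP $716). Plan pays $716 − $716 = $0.
#2 ($5054): $1538 finishes the deductible; $3516 goes to coinsurance; coinsurance $3516 × 30% = $1054.80. Patient owes $2592.80 (running OOP $3308.80). Plan pays $5054 − $2592.80 = $2461.20.
#3 ($2169): 30% coinsurance on $2169 = $650.70. Cost to patient: $650.70. OOP to date $3959.50. Plan pays $2169 − $650.70 = $1518.30.
#4 ($4594): deductible met; 30% of $4594 = $1378.20. Adding that to $3959.50 gives $5337.70, past the $4750 cap; patient pays only $4750 − $3959.50 = $790.50. Plan pays $4594 − $790.50 = $3803.50.

$3803.50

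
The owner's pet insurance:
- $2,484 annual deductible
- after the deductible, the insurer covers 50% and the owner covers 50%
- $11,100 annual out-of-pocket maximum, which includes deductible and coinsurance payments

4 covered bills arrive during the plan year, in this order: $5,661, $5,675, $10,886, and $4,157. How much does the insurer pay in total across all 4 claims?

Claim 1 — $5,661: $2,484 to deductible, leaving $3,177; owner's 50% is $1,588.50. Owner owes $4,072.50 (running OOP $4,072.50). Insurer: $5,661 − $4,072.50 = $1,588.50.
Claim 2 — $5,675: deductible met; 50% of $5,675 = $2,837.50. Cost to owner: $2,837.50. OOP to date $6,910. Insurer: $5,675 − $2,837.50 = $2,837.50.
Claim 3 — $10,886: 50% coinsurance on $10,886 = $5,443. That would push OOP to $12,353, over the $11,100 cap, so owner pays $11,100 − $6,910 = $4,190. Insurer: $10,886 − $4,190 = $6,696.
Claim 4 — $4,157: deductible already satisfied, so owner's share is 50% × $4,157 = $2,078.50. That would push OOP to $13,178.50, over the $11,100 cap, so owner pays $11,100 − $11,100 = $0. Insurer: $4,157 − $0 = $4,157.
Insurer total: $1,588.50 + $2,837.50 + $6,696 + $4,157 = $15,279.

$15,279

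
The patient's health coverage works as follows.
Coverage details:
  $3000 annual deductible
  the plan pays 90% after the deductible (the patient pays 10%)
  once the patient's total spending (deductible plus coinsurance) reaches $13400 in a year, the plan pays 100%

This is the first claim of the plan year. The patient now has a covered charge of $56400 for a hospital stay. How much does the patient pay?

$8340

The full $3000 deductible is still open; $3000 of this bill applies to it.
The remaining $53400 (= $56400 − $3000) moves to coinsurance.
Patient's 10% share of $53400 is $5340.
So the patient owes $3000 + $5340 = $8340 before any cap.
Year-to-date out-of-pocket becomes $0 + $8340 = $8340, still under the $13400 maximum, so no cap applies.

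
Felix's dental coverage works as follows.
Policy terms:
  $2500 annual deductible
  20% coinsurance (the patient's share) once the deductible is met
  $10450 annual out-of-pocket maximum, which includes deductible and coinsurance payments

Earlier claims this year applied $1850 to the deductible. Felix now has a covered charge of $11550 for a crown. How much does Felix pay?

Remaining deductible: $2500 − $1850 = $650.
After the $650 deductible portion, $11550 − $650 = $10900 is subject to coinsurance.
Coinsurance: $10900 × 20% = $2180.
So the patient owes $650 + $2180 = $2830 before any cap.
Year-to-date out-of-pocket becomes $1850 + $2830 = $4680, still under the $10450 maximum, so no cap applies.

$2830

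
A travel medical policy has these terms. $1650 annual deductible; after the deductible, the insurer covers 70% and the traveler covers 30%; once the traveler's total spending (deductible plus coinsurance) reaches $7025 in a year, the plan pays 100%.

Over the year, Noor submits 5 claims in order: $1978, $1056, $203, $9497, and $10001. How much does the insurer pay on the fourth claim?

Claim 1 ($1978): deductible takes $1650, $328 remains; coinsurance $328 × 30% = $98.40. Cost to traveler: $1748.40. OOP to date $1748.40. Plan pays $1978 − $1748.40 = $229.60.
Claim 2 ($1056): deductible already satisfied, so traveler's share is 30% × $1056 = $316.80. Traveler owes $316.80 (running OOP $2065.20). Plan pays $1056 − $316.80 = $739.20.
Claim 3 ($203): deductible met; 30% of $203 = $60.90. Cost to traveler: $60.90. OOP to date $2126.10. Plan pays $203 − $60.90 = $142.10.
Claim 4 ($9497): deductible met; 30% of $9497 = $2849.10. Traveler pays $2849.10; OOP now $4975.20. Plan pays $9497 − $2849.10 = $6647.90.

$6647.90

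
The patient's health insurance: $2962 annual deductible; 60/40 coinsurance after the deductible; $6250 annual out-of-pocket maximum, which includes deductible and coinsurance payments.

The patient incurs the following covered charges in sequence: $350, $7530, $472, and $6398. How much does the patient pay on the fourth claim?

$1132

Claim 1 ($350): fully absorbed by the deductible. Patient owes $350 (running OOP $350).
Claim 2 ($7530): $2612 finishes the deductible; $4918 goes to coinsurance; 40% of $4918 = $1967.20. Patient owes $4579.20 (running OOP $4929.20).
Claim 3 ($472): deductible already satisfied, so patient's share is 40% × $472 = $188.80. Patient pays $188.80; OOP now $5118.
Claim 4 ($6398): 40% coinsurance on $6398 = $2559.20. That would push OOP to $7677.20, over the $6250 cap, so patient pays $6250 − $5118 = $1132.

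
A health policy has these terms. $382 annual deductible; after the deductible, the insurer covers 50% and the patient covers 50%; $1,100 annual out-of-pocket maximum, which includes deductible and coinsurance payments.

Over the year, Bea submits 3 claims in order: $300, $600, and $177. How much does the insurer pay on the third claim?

$88.50

Claim 1 — $300: fully absorbed by the deductible. Cost to patient: $300. OOP to date $300. Insurer: $300 − $300 = $0.
Claim 2 — $600: deductible takes $82, $518 remains; coinsurance $518 × 50% = $259. Patient owes $341 (running OOP $641). Plan pays $600 − $341 = $259.
Claim 3 — $177: deductible already satisfied, so patient's share is 50% × $177 = $88.50. Patient pays $88.50; OOP now $729.50. Insurer: $177 − $88.50 = $88.50.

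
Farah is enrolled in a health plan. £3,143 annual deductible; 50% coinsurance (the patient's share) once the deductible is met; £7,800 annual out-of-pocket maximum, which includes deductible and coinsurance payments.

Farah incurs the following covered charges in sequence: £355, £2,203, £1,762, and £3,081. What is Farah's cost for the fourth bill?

£1,540.50

Claim 1 — £355: fully absorbed by the deductible. Patient owes £355 (running OOP £355).
Claim 2 — £2,203: all of it applies to the deductible. Patient owes £2,203 (running OOP £2,558).
Claim 3 — £1,762: £585 finishes the deductible; £1,177 goes to coinsurance; patient's 50% is £588.50. Cost to patient: £1,173.50. OOP to date £3,731.50.
Claim 4 — £3,081: 50% coinsurance on £3,081 = £1,540.50. Cost to patient: £1,540.50. OOP to date £5,272.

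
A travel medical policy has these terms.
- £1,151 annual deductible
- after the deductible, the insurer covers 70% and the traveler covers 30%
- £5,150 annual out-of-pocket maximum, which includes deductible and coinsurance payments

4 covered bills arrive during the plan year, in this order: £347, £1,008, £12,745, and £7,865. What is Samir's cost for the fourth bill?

#1 (£347): all of it applies to the deductible. Traveler pays £347; OOP now £347.
#2 (£1,008): £804 to deductible, leaving £204; coinsurance £204 × 30% = £61.20. Cost to traveler: £865.20. OOP to date £1,212.20.
#3 (£12,745): deductible already satisfied, so traveler's share is 30% × £12,745 = £3,823.50. Cost to traveler: £3,823.50. OOP to date £5,035.70.
#4 (£7,865): deductible met; 30% of £7,865 = £2,359.50. That would push OOP to £7,395.20, over the £5,150 cap, so traveler pays £5,150 − £5,035.70 = £114.30.

£114.30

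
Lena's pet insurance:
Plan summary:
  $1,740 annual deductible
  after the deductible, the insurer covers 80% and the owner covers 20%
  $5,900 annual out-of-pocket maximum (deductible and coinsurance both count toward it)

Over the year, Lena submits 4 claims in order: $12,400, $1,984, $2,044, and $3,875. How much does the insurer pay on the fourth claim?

$3,100

#1 ($12,400): $1,740 finishes the deductible; $10,660 goes to coinsurance; 20% of $10,660 = $2,132. Owner owes $3,872 (running OOP $3,872). Plan pays $12,400 − $3,872 = $8,528.
#2 ($1,984): 20% coinsurance on $1,984 = $396.80. Owner pays $396.80; OOP now $4,268.80. Plan pays $1,984 − $396.80 = $1,587.20.
#3 ($2,044): 20% coinsurance on $2,044 = $408.80. Cost to owner: $408.80. OOP to date $4,677.60. Plan pays $2,044 − $408.80 = $1,635.20.
#4 ($3,875): deductible already satisfied, so owner's share is 20% × $3,875 = $775. Cost to owner: $775. OOP to date $5,452.60. Insurer: $3,875 − $775 = $3,100.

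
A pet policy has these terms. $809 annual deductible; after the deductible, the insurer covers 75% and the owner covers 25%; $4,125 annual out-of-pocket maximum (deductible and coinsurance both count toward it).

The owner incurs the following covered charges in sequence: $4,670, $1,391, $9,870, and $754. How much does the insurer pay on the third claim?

Claim 1 — $4,670: $809 finishes the deductible; $3,861 goes to coinsurance; owner's 25% is $965.25. Cost to owner: $1,774.25. OOP to date $1,774.25. Plan pays $4,670 − $1,774.25 = $2,895.75.
Claim 2 — $1,391: 25% coinsurance on $1,391 = $347.75. Cost to owner: $347.75. OOP to date $2,122. Insurer: $1,391 − $347.75 = $1,043.25.
Claim 3 — $9,870: 25% coinsurance on $9,870 = $2,467.50. OOP would hit $4,589.50 > $4,125, so the cap limits the owner to $4,125 − $2,122 = $2,003. Insurer: $9,870 − $2,003 = $7,867.

$7,867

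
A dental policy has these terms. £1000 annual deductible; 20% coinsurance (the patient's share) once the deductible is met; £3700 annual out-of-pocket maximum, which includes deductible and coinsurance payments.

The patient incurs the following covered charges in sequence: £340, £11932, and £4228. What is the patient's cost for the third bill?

Claim 1 — £340: all of it applies to the deductible. Cost to patient: £340. OOP to date £340.
Claim 2 — £11932: £660 to deductible, leaving £11272; patient's 20% is £2254.40. Patient owes £2914.40 (running OOP £3254.40).
Claim 3 — £4228: 20% coinsurance on £4228 = £845.60. OOP would hit £4100 > £3700, so the cap limits the patient to £3700 − £3254.40 = £445.60.

£445.60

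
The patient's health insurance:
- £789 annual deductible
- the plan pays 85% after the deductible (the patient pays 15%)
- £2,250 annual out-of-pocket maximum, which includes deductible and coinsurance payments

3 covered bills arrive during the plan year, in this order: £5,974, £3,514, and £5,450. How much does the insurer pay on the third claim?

£5,293.85

#1 (£5,974): £789 to deductible, leaving £5,185; coinsurance £5,185 × 15% = £777.75. Cost to patient: £1,566.75. OOP to date £1,566.75. Insurer: £5,974 − £1,566.75 = £4,407.25.
#2 (£3,514): deductible already satisfied, so patient's share is 15% × £3,514 = £527.10. Patient pays £527.10; OOP now £2,093.85. Plan pays £3,514 − £527.10 = £2,986.90.
#3 (£5,450): 15% coinsurance on £5,450 = £817.50. That would push OOP to £2,911.35, over the £2,250 cap, so patient pays £2,250 − £2,093.85 = £156.15. Plan pays £5,450 − £156.15 = £5,293.85.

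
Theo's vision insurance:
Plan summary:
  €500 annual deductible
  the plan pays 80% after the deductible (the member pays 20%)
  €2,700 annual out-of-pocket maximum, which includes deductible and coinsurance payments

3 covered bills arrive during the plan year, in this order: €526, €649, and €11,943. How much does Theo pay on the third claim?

#1 (€526): €500 finishes the deductible; €26 goes to coinsurance; coinsurance €26 × 20% = €5.20. Member owes €505.20 (running OOP €505.20).
#2 (€649): 20% coinsurance on €649 = €129.80. Cost to member: €129.80. OOP to date €635.
#3 (€11,943): deductible met; 20% of €11,943 = €2,388.60. That would push OOP to €3,023.60, over the €2,700 cap, so member pays €2,700 − €635 = €2,065.

€2,065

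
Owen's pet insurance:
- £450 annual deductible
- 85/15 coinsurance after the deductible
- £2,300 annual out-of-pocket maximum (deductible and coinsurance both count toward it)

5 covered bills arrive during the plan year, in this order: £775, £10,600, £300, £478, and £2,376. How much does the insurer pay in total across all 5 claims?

Claim 1 (£775): deductible takes £450, £325 remains; 15% of £325 = £48.75. Owner owes £498.75 (running OOP £498.75). Insurer: £775 − £498.75 = £276.25.
Claim 2 (£10,600): deductible met; 15% of £10,600 = £1,590. Cost to owner: £1,590. OOP to date £2,088.75. Plan pays £10,600 − £1,590 = £9,010.
Claim 3 (£300): deductible met; 15% of £300 = £45. Cost to owner: £45. OOP to date £2,133.75. Insurer: £300 − £45 = £255.
Claim 4 (£478): deductible already satisfied, so owner's share is 15% × £478 = £71.70. Owner pays £71.70; OOP now £2,205.45. Insurer: £478 − £71.70 = £406.30.
Claim 5 (£2,376): deductible already satisfied, so owner's share is 15% × £2,376 = £356.40. OOP would hit £2,561.85 > £2,300, so the cap limits the owner to £2,300 − £2,205.45 = £94.55. Insurer: £2,376 − £94.55 = £2,281.45.
Insurer total = bills − owner's total = £14,529 − £2,300 = £12,229.

£12,229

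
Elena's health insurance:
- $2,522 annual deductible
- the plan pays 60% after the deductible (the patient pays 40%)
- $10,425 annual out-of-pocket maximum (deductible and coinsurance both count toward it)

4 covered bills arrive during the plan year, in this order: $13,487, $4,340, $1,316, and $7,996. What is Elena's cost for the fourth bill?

$1,254.60

Claim 1 — $13,487: deductible takes $2,522, $10,965 remains; patient's 40% is $4,386. Patient pays $6,908; OOP now $6,908.
Claim 2 — $4,340: deductible already satisfied, so patient's share is 40% × $4,340 = $1,736. Patient pays $1,736; OOP now $8,644.
Claim 3 — $1,316: deductible met; 40% of $1,316 = $526.40. Patient pays $526.40; OOP now $9,170.40.
Claim 4 — $7,996: deductible met; 40% of $7,996 = $3,198.40. Adding that to $9,170.40 gives $12,368.80, past the $10,425 cap; patient pays only $10,425 − $9,170.40 = $1,254.60.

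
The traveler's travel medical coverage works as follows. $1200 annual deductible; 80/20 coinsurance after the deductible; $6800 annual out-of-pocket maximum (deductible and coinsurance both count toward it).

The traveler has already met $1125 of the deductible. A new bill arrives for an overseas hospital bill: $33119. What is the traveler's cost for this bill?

$1125 of the $1200 deductible is already met, leaving $75.
That leaves $33119 − $75 = $33044 for coinsurance.
20% of $33044 = $6608.80 falls to the traveler.
That puts the traveler's cost at $75 + $6608.80 = $6683.80 before any cap.
Adding $6683.80 to the $1125 already spent would give $7808.80, which exceeds the $6800 cap; the traveler pays just $6800 − $1125 = $5675.

$5675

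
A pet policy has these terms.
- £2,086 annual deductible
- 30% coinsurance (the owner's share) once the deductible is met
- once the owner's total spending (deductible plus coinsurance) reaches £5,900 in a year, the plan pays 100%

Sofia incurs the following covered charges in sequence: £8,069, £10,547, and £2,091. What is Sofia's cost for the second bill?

Claim 1 (£8,069): £2,086 to deductible, leaving £5,983; 30% of £5,983 = £1,794.90. Cost to owner: £3,880.90. OOP to date £3,880.90.
Claim 2 (£10,547): 30% coinsurance on £10,547 = £3,164.10. Adding that to £3,880.90 gives £7,045, past the £5,900 cap; owner pays only £5,900 − £3,880.90 = £2,019.10.

£2,019.10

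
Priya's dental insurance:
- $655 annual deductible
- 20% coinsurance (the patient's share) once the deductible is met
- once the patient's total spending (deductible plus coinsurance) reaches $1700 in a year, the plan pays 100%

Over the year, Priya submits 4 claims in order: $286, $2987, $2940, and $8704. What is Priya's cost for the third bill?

$521.40

Claim 1 — $286: entire amount goes to the deductible. Patient owes $286 (running OOP $286).
Claim 2 — $2987: $369 to deductible, leaving $2618; patient's 20% is $523.60. Patient owes $892.60 (running OOP $1178.60).
Claim 3 — $2940: 20% coinsurance on $2940 = $588. Adding that to $1178.60 gives $1766.60, past the $1700 cap; patient pays only $1700 − $1178.60 = $521.40.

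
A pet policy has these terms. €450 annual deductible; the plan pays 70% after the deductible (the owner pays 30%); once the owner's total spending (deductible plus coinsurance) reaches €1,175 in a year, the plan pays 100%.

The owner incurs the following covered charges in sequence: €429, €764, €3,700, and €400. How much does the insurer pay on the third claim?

Claim 1 (€429): entire amount goes to the deductible. Owner owes €429 (running OOP €429). Plan pays €429 − €429 = €0.
Claim 2 (€764): deductible takes €21, €743 remains; 30% of €743 = €222.90. Owner pays €243.90; OOP now €672.90. Plan pays €764 − €243.90 = €520.10.
Claim 3 (€3,700): 30% coinsurance on €3,700 = €1,110. That would push OOP to €1,782.90, over the €1,175 cap, so owner pays €1,175 − €672.90 = €502.10. Plan pays €3,700 − €502.10 = €3,197.90.

€3,197.90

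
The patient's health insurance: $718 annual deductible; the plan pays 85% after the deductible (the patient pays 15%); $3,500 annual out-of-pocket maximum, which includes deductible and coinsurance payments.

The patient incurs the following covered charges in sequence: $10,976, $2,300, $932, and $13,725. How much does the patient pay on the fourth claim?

$758.50

Claim 1 ($10,976): $718 to deductible, leaving $10,258; coinsurance $10,258 × 15% = $1,538.70. Patient pays $2,256.70; OOP now $2,256.70.
Claim 2 ($2,300): 15% coinsurance on $2,300 = $345. Cost to patient: $345. OOP to date $2,601.70.
Claim 3 ($932): deductible already satisfied, so patient's share is 15% × $932 = $139.80. Cost to patient: $139.80. OOP to date $2,741.50.
Claim 4 ($13,725): deductible already satisfied, so patient's share is 15% × $13,725 = $2,058.75. Adding that to $2,741.50 gives $4,800.25, past the $3,500 cap; patient pays only $3,500 − $2,741.50 = $758.50.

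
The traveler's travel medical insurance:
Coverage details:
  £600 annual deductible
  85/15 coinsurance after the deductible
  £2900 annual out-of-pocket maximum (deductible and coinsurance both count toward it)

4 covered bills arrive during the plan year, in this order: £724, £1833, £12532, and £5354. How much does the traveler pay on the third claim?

£1879.80

Bill 1, £724: £600 to deductible, leaving £124; coinsurance £124 × 15% = £18.60. Traveler owes £618.60 (running OOP £618.60).
Bill 2, £1833: deductible already satisfied, so traveler's share is 15% × £1833 = £274.95. Traveler owes £274.95 (running OOP £893.55).
Bill 3, £12532: deductible met; 15% of £12532 = £1879.80. Traveler pays £1879.80; OOP now £2773.35.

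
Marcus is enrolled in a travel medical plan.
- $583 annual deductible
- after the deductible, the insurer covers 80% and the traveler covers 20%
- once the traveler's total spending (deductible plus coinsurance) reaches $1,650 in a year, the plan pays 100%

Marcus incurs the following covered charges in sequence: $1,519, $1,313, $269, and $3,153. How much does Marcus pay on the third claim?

Claim 1 — $1,519: $583 to deductible, leaving $936; traveler's 20% is $187.20. Cost to traveler: $770.20. OOP to date $770.20.
Claim 2 — $1,313: deductible met; 20% of $1,313 = $262.60. Traveler owes $262.60 (running OOP $1,032.80).
Claim 3 — $269: deductible met; 20% of $269 = $53.80. Cost to traveler: $53.80. OOP to date $1,086.60.

$53.80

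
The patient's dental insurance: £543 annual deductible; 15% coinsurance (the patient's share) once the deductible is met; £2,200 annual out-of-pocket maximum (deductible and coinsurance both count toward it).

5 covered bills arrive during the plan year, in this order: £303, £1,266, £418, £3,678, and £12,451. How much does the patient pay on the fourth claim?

Claim 1 — £303: entire amount goes to the deductible. Patient owes £303 (running OOP £303).
Claim 2 — £1,266: deductible takes £240, £1,026 remains; 15% of £1,026 = £153.90. Cost to patient: £393.90. OOP to date £696.90.
Claim 3 — £418: 15% coinsurance on £418 = £62.70. Patient owes £62.70 (running OOP £759.60).
Claim 4 — £3,678: deductible met; 15% of £3,678 = £551.70. Patient owes £551.70 (running OOP £1,311.30).

£551.70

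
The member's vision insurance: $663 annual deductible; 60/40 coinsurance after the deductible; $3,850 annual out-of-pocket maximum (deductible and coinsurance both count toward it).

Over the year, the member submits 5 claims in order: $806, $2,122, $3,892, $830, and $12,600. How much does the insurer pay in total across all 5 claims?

$16,400

#1 ($806): $663 to deductible, leaving $143; coinsurance $143 × 40% = $57.20. Member owes $720.20 (running OOP $720.20). Plan pays $806 − $720.20 = $85.80.
#2 ($2,122): deductible met; 40% of $2,122 = $848.80. Member pays $848.80; OOP now $1,569. Plan pays $2,122 − $848.80 = $1,273.20.
#3 ($3,892): deductible met; 40% of $3,892 = $1,556.80. Member pays $1,556.80; OOP now $3,125.80. Insurer: $3,892 − $1,556.80 = $2,335.20.
#4 ($830): 40% coinsurance on $830 = $332. Member owes $332 (running OOP $3,457.80). Insurer: $830 − $332 = $498.
#5 ($12,600): deductible met; 40% of $12,600 = $5,040. OOP would hit $8,497.80 > $3,850, so the cap limits the member to $3,850 − $3,457.80 = $392.20. Plan pays $12,600 − $392.20 = $12,207.80.
Insurer total = bills − member's total = $20,250 − $3,850 = $16,400.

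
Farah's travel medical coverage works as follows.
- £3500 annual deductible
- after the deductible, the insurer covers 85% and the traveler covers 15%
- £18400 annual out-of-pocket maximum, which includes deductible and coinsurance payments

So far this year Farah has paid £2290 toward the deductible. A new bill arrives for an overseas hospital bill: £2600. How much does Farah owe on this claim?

Remaining deductible: £3500 − £2290 = £1210.
The remaining £1390 (= £2600 − £1210) moves to coinsurance.
Traveler's 15% share of £1390 is £208.50.
Traveler responsibility before any cap: £1210 + £208.50 = £1418.50.
Cumulative spending £2290 + £1418.50 = £3708.50 stays under the £18400 maximum.

£1418.50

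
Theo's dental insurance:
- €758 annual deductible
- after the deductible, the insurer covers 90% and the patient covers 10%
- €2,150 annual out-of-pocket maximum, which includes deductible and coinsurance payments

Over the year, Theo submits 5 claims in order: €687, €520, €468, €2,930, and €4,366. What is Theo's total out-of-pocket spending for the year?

Bill 1, €687: all of it applies to the deductible. Cost to patient: €687. OOP to date €687.
Bill 2, €520: deductible takes €71, €449 remains; coinsurance €449 × 10% = €44.90. Patient pays €115.90; OOP now €802.90.
Bill 3, €468: deductible met; 10% of €468 = €46.80. Patient pays €46.80; OOP now €849.70.
Bill 4, €2,930: deductible already satisfied, so patient's share is 10% × €2,930 = €293. Patient owes €293 (running OOP €1,142.70).
Bill 5, €4,366: deductible already satisfied, so patient's share is 10% × €4,366 = €436.60. Patient owes €436.60 (running OOP €1,579.30).
Total paid by the patient: €687 + €115.90 + €46.80 + €293 + €436.60 = €1,579.30.

€1,579.30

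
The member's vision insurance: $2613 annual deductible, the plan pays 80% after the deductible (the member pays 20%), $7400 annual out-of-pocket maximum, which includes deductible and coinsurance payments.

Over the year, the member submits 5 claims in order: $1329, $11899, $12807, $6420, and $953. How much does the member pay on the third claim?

$2561.40

Bill 1, $1329: fully absorbed by the deductible. Member owes $1329 (running OOP $1329).
Bill 2, $11899: deductible takes $1284, $10615 remains; 20% of $10615 = $2123. Member pays $3407; OOP now $4736.
Bill 3, $12807: deductible already satisfied, so member's share is 20% × $12807 = $2561.40. Member pays $2561.40; OOP now $7297.40.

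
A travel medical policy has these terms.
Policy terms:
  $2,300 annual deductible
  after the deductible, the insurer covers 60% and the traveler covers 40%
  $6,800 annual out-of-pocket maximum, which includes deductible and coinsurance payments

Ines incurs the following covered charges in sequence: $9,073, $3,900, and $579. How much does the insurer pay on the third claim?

$348.20

Bill 1, $9,073: $2,300 to deductible, leaving $6,773; coinsurance $6,773 × 40% = $2,709.20. Traveler pays $5,009.20; OOP now $5,009.20. Plan pays $9,073 − $5,009.20 = $4,063.80.
Bill 2, $3,900: deductible met; 40% of $3,900 = $1,560. Cost to traveler: $1,560. OOP to date $6,569.20. Insurer: $3,900 − $1,560 = $2,340.
Bill 3, $579: deductible already satisfied, so traveler's share is 40% × $579 = $231.60. Adding that to $6,569.20 gives $6,800.80, past the $6,800 cap; traveler pays only $6,800 − $6,569.20 = $230.80. Plan pays $579 − $230.80 = $348.20.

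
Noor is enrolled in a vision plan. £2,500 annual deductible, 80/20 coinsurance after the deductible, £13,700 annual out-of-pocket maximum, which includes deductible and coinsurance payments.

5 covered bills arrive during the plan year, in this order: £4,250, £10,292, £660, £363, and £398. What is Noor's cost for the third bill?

£132

Claim 1 (£4,250): £2,500 finishes the deductible; £1,750 goes to coinsurance; member's 20% is £350. Member pays £2,850; OOP now £2,850.
Claim 2 (£10,292): deductible already satisfied, so member's share is 20% × £10,292 = £2,058.40. Member owes £2,058.40 (running OOP £4,908.40).
Claim 3 (£660): 20% coinsurance on £660 = £132. Member owes £132 (running OOP £5,040.40).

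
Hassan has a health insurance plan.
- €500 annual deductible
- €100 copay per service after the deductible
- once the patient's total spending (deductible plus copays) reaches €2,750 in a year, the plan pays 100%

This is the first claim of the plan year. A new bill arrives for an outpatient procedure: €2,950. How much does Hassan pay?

€600

The full €500 deductible is still open; €500 of this bill applies to it.
The remaining €2,450 (= €2,950 − €500) moves to the copay.
Copay on this service: €100.
That puts the patient's cost at €500 + €100 = €600 before any cap.
Year-to-date out-of-pocket becomes €0 + €600 = €600, still under the €2,750 maximum, so no cap applies.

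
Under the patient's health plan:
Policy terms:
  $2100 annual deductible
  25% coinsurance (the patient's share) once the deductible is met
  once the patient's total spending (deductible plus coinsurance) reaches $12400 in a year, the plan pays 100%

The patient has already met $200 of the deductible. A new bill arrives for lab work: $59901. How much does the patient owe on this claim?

Deductible still to meet: $2100 − $200 = $1900.
After the $1900 deductible portion, $59901 − $1900 = $58001 is subject to coinsurance.
Coinsurance: $58001 × 25% = $14500.25.
Patient responsibility before any cap: $1900 + $14500.25 = $16400.25.
That would bring total out-of-pocket to $16600.25, past the $12400 cap. The patient is capped at $12400 − $200 = $12200 on this claim.

$12200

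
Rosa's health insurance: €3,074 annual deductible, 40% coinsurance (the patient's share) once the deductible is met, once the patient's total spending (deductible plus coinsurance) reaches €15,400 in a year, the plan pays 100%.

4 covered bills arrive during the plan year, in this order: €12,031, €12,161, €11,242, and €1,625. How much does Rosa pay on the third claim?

Claim 1 — €12,031: deductible takes €3,074, €8,957 remains; 40% of €8,957 = €3,582.80. Cost to patient: €6,656.80. OOP to date €6,656.80.
Claim 2 — €12,161: 40% coinsurance on €12,161 = €4,864.40. Patient pays €4,864.40; OOP now €11,521.20.
Claim 3 — €11,242: 40% coinsurance on €11,242 = €4,496.80. That would push OOP to €16,018, over the €15,400 cap, so patient pays €15,400 − €11,521.20 = €3,878.80.

€3,878.80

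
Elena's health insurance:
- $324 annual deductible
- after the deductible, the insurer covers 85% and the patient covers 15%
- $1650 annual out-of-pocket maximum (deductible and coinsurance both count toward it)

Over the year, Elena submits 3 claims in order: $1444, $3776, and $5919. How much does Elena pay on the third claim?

$591.60

Claim 1 ($1444): $324 finishes the deductible; $1120 goes to coinsurance; 15% of $1120 = $168. Patient pays $492; OOP now $492.
Claim 2 ($3776): deductible already satisfied, so patient's share is 15% × $3776 = $566.40. Cost to patient: $566.40. OOP to date $1058.40.
Claim 3 ($5919): deductible met; 15% of $5919 = $887.85. OOP would hit $1946.25 > $1650, so the cap limits the patient to $1650 − $1058.40 = $591.60.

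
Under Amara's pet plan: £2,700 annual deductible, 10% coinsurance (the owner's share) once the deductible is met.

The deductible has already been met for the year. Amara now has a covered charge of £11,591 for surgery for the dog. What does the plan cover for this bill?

With the deductible met, the entire £11,591 is subject to coinsurance.
Coinsurance: £11,591 × 10% = £1,159.10.
The plan picks up £11,591 − £1,159.10 = £10,431.90.

£10,431.90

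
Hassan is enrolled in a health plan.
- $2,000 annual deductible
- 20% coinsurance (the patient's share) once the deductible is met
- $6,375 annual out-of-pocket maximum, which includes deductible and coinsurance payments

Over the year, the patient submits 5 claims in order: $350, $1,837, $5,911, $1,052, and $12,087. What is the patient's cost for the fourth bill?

$210.40

Claim 1 ($350): entire amount goes to the deductible. Patient pays $350; OOP now $350.
Claim 2 ($1,837): $1,650 to deductible, leaving $187; coinsurance $187 × 20% = $37.40. Patient owes $1,687.40 (running OOP $2,037.40).
Claim 3 ($5,911): 20% coinsurance on $5,911 = $1,182.20. Patient owes $1,182.20 (running OOP $3,219.60).
Claim 4 ($1,052): deductible already satisfied, so patient's share is 20% × $1,052 = $210.40. Patient owes $210.40 (running OOP $3,430).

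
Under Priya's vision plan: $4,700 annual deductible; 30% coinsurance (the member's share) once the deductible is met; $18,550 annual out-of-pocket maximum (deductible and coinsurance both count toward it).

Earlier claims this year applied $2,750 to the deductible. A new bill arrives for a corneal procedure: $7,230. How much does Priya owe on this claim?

$2,750 of the $4,700 deductible is already met, leaving $1,950.
After the $1,950 deductible portion, $7,230 − $1,950 = $5,280 is subject to coinsurance.
30% of $5,280 = $1,584 falls to the member.
Member responsibility before any cap: $1,950 + $1,584 = $3,534.
Year-to-date out-of-pocket becomes $2,750 + $3,534 = $6,284, still under the $18,550 maximum, so no cap applies.

$3,534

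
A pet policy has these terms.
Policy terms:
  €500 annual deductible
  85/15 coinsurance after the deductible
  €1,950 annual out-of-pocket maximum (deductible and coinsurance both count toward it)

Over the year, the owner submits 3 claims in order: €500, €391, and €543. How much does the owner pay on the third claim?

Claim 1 (€500): entire amount goes to the deductible. Owner owes €500 (running OOP €500).
Claim 2 (€391): 15% coinsurance on €391 = €58.65. Owner owes €58.65 (running OOP €558.65).
Claim 3 (€543): deductible met; 15% of €543 = €81.45. Owner pays €81.45; OOP now €640.10.

€81.45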